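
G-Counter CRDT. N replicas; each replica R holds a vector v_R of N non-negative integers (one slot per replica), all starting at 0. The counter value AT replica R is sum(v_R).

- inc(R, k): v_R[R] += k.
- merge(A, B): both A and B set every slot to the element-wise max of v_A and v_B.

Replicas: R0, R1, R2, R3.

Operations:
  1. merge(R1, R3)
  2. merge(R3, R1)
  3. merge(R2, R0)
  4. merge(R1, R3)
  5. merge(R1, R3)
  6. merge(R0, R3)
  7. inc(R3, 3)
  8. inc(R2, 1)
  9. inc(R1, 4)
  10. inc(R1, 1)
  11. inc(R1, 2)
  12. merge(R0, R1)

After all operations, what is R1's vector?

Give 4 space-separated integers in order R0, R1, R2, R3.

Answer: 0 7 0 0

Derivation:
Op 1: merge R1<->R3 -> R1=(0,0,0,0) R3=(0,0,0,0)
Op 2: merge R3<->R1 -> R3=(0,0,0,0) R1=(0,0,0,0)
Op 3: merge R2<->R0 -> R2=(0,0,0,0) R0=(0,0,0,0)
Op 4: merge R1<->R3 -> R1=(0,0,0,0) R3=(0,0,0,0)
Op 5: merge R1<->R3 -> R1=(0,0,0,0) R3=(0,0,0,0)
Op 6: merge R0<->R3 -> R0=(0,0,0,0) R3=(0,0,0,0)
Op 7: inc R3 by 3 -> R3=(0,0,0,3) value=3
Op 8: inc R2 by 1 -> R2=(0,0,1,0) value=1
Op 9: inc R1 by 4 -> R1=(0,4,0,0) value=4
Op 10: inc R1 by 1 -> R1=(0,5,0,0) value=5
Op 11: inc R1 by 2 -> R1=(0,7,0,0) value=7
Op 12: merge R0<->R1 -> R0=(0,7,0,0) R1=(0,7,0,0)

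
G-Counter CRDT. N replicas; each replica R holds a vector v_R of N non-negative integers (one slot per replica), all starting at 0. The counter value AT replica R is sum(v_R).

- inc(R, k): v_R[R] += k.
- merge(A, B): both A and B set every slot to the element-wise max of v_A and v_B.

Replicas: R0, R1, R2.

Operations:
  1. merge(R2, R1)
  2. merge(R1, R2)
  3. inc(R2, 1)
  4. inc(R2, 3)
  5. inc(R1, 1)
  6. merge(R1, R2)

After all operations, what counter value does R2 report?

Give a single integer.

Op 1: merge R2<->R1 -> R2=(0,0,0) R1=(0,0,0)
Op 2: merge R1<->R2 -> R1=(0,0,0) R2=(0,0,0)
Op 3: inc R2 by 1 -> R2=(0,0,1) value=1
Op 4: inc R2 by 3 -> R2=(0,0,4) value=4
Op 5: inc R1 by 1 -> R1=(0,1,0) value=1
Op 6: merge R1<->R2 -> R1=(0,1,4) R2=(0,1,4)

Answer: 5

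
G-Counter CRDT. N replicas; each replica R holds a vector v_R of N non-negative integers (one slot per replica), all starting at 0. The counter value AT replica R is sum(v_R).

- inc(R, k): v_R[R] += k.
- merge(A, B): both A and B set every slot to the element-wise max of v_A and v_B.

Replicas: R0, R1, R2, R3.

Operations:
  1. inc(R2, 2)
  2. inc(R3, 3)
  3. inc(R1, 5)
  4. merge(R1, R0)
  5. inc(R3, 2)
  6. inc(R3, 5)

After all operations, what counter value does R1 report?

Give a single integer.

Answer: 5

Derivation:
Op 1: inc R2 by 2 -> R2=(0,0,2,0) value=2
Op 2: inc R3 by 3 -> R3=(0,0,0,3) value=3
Op 3: inc R1 by 5 -> R1=(0,5,0,0) value=5
Op 4: merge R1<->R0 -> R1=(0,5,0,0) R0=(0,5,0,0)
Op 5: inc R3 by 2 -> R3=(0,0,0,5) value=5
Op 6: inc R3 by 5 -> R3=(0,0,0,10) value=10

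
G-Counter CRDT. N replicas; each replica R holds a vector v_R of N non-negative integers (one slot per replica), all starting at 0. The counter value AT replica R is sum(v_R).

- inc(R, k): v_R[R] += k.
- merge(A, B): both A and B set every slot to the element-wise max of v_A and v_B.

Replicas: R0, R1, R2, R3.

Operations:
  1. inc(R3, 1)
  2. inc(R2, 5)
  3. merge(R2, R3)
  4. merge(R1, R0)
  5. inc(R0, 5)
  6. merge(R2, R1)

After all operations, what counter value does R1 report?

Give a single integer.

Answer: 6

Derivation:
Op 1: inc R3 by 1 -> R3=(0,0,0,1) value=1
Op 2: inc R2 by 5 -> R2=(0,0,5,0) value=5
Op 3: merge R2<->R3 -> R2=(0,0,5,1) R3=(0,0,5,1)
Op 4: merge R1<->R0 -> R1=(0,0,0,0) R0=(0,0,0,0)
Op 5: inc R0 by 5 -> R0=(5,0,0,0) value=5
Op 6: merge R2<->R1 -> R2=(0,0,5,1) R1=(0,0,5,1)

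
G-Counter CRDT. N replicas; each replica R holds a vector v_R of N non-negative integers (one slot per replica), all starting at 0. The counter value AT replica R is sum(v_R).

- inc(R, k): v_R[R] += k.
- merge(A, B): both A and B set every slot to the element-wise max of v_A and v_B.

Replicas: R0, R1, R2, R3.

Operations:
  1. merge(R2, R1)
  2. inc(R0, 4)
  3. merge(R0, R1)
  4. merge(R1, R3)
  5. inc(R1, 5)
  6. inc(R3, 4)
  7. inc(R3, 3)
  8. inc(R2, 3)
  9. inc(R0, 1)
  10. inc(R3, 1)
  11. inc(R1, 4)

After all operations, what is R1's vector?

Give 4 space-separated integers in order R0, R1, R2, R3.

Op 1: merge R2<->R1 -> R2=(0,0,0,0) R1=(0,0,0,0)
Op 2: inc R0 by 4 -> R0=(4,0,0,0) value=4
Op 3: merge R0<->R1 -> R0=(4,0,0,0) R1=(4,0,0,0)
Op 4: merge R1<->R3 -> R1=(4,0,0,0) R3=(4,0,0,0)
Op 5: inc R1 by 5 -> R1=(4,5,0,0) value=9
Op 6: inc R3 by 4 -> R3=(4,0,0,4) value=8
Op 7: inc R3 by 3 -> R3=(4,0,0,7) value=11
Op 8: inc R2 by 3 -> R2=(0,0,3,0) value=3
Op 9: inc R0 by 1 -> R0=(5,0,0,0) value=5
Op 10: inc R3 by 1 -> R3=(4,0,0,8) value=12
Op 11: inc R1 by 4 -> R1=(4,9,0,0) value=13

Answer: 4 9 0 0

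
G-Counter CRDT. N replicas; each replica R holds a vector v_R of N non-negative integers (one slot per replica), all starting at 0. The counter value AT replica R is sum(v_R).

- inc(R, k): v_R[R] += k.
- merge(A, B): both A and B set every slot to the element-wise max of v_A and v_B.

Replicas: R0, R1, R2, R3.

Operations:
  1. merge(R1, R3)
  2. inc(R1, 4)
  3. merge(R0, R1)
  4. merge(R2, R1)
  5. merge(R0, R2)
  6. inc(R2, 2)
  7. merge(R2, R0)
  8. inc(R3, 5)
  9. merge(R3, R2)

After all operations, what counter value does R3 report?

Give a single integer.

Op 1: merge R1<->R3 -> R1=(0,0,0,0) R3=(0,0,0,0)
Op 2: inc R1 by 4 -> R1=(0,4,0,0) value=4
Op 3: merge R0<->R1 -> R0=(0,4,0,0) R1=(0,4,0,0)
Op 4: merge R2<->R1 -> R2=(0,4,0,0) R1=(0,4,0,0)
Op 5: merge R0<->R2 -> R0=(0,4,0,0) R2=(0,4,0,0)
Op 6: inc R2 by 2 -> R2=(0,4,2,0) value=6
Op 7: merge R2<->R0 -> R2=(0,4,2,0) R0=(0,4,2,0)
Op 8: inc R3 by 5 -> R3=(0,0,0,5) value=5
Op 9: merge R3<->R2 -> R3=(0,4,2,5) R2=(0,4,2,5)

Answer: 11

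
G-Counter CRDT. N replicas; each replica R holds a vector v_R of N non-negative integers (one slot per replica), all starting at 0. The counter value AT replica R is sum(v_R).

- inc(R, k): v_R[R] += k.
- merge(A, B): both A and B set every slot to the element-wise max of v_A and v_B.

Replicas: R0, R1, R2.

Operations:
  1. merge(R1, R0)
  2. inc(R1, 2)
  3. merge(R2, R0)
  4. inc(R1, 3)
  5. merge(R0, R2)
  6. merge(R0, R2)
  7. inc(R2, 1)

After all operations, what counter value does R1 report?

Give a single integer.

Answer: 5

Derivation:
Op 1: merge R1<->R0 -> R1=(0,0,0) R0=(0,0,0)
Op 2: inc R1 by 2 -> R1=(0,2,0) value=2
Op 3: merge R2<->R0 -> R2=(0,0,0) R0=(0,0,0)
Op 4: inc R1 by 3 -> R1=(0,5,0) value=5
Op 5: merge R0<->R2 -> R0=(0,0,0) R2=(0,0,0)
Op 6: merge R0<->R2 -> R0=(0,0,0) R2=(0,0,0)
Op 7: inc R2 by 1 -> R2=(0,0,1) value=1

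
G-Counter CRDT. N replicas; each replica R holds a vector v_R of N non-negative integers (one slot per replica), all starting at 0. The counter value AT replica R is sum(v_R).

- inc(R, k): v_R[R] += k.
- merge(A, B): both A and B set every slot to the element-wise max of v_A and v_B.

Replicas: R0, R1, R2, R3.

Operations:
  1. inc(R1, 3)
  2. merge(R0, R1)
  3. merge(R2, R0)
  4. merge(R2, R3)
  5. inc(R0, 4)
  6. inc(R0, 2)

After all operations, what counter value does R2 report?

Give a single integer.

Op 1: inc R1 by 3 -> R1=(0,3,0,0) value=3
Op 2: merge R0<->R1 -> R0=(0,3,0,0) R1=(0,3,0,0)
Op 3: merge R2<->R0 -> R2=(0,3,0,0) R0=(0,3,0,0)
Op 4: merge R2<->R3 -> R2=(0,3,0,0) R3=(0,3,0,0)
Op 5: inc R0 by 4 -> R0=(4,3,0,0) value=7
Op 6: inc R0 by 2 -> R0=(6,3,0,0) value=9

Answer: 3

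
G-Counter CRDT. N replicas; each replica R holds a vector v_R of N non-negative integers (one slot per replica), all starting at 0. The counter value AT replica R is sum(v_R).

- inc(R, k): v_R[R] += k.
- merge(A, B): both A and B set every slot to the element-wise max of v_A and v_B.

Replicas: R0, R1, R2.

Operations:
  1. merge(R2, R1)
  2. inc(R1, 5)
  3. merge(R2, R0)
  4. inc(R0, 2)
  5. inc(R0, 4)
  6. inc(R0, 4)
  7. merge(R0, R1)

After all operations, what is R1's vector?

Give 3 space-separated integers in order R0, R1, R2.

Answer: 10 5 0

Derivation:
Op 1: merge R2<->R1 -> R2=(0,0,0) R1=(0,0,0)
Op 2: inc R1 by 5 -> R1=(0,5,0) value=5
Op 3: merge R2<->R0 -> R2=(0,0,0) R0=(0,0,0)
Op 4: inc R0 by 2 -> R0=(2,0,0) value=2
Op 5: inc R0 by 4 -> R0=(6,0,0) value=6
Op 6: inc R0 by 4 -> R0=(10,0,0) value=10
Op 7: merge R0<->R1 -> R0=(10,5,0) R1=(10,5,0)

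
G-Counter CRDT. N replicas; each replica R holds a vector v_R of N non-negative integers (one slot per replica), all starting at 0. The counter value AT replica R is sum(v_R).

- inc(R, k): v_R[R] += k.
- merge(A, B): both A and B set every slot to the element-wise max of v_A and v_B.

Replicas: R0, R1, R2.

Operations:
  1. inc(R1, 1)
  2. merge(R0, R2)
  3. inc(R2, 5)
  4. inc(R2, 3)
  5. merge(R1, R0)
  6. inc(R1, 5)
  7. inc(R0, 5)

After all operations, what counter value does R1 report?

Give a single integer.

Answer: 6

Derivation:
Op 1: inc R1 by 1 -> R1=(0,1,0) value=1
Op 2: merge R0<->R2 -> R0=(0,0,0) R2=(0,0,0)
Op 3: inc R2 by 5 -> R2=(0,0,5) value=5
Op 4: inc R2 by 3 -> R2=(0,0,8) value=8
Op 5: merge R1<->R0 -> R1=(0,1,0) R0=(0,1,0)
Op 6: inc R1 by 5 -> R1=(0,6,0) value=6
Op 7: inc R0 by 5 -> R0=(5,1,0) value=6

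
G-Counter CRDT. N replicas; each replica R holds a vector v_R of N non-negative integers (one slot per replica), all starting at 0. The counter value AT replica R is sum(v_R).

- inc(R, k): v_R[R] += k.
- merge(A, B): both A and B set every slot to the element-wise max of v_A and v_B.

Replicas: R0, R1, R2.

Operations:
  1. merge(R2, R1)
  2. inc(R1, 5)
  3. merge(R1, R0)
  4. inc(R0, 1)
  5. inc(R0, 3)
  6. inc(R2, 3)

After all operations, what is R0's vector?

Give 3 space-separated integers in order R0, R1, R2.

Op 1: merge R2<->R1 -> R2=(0,0,0) R1=(0,0,0)
Op 2: inc R1 by 5 -> R1=(0,5,0) value=5
Op 3: merge R1<->R0 -> R1=(0,5,0) R0=(0,5,0)
Op 4: inc R0 by 1 -> R0=(1,5,0) value=6
Op 5: inc R0 by 3 -> R0=(4,5,0) value=9
Op 6: inc R2 by 3 -> R2=(0,0,3) value=3

Answer: 4 5 0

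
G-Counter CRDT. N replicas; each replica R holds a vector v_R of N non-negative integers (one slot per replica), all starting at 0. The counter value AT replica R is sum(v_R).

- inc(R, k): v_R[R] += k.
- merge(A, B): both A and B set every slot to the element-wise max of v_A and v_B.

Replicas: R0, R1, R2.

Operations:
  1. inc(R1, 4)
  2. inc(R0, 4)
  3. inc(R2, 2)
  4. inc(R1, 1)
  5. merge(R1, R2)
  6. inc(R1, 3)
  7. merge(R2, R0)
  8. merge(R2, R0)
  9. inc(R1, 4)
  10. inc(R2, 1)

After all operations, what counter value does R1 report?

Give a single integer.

Op 1: inc R1 by 4 -> R1=(0,4,0) value=4
Op 2: inc R0 by 4 -> R0=(4,0,0) value=4
Op 3: inc R2 by 2 -> R2=(0,0,2) value=2
Op 4: inc R1 by 1 -> R1=(0,5,0) value=5
Op 5: merge R1<->R2 -> R1=(0,5,2) R2=(0,5,2)
Op 6: inc R1 by 3 -> R1=(0,8,2) value=10
Op 7: merge R2<->R0 -> R2=(4,5,2) R0=(4,5,2)
Op 8: merge R2<->R0 -> R2=(4,5,2) R0=(4,5,2)
Op 9: inc R1 by 4 -> R1=(0,12,2) value=14
Op 10: inc R2 by 1 -> R2=(4,5,3) value=12

Answer: 14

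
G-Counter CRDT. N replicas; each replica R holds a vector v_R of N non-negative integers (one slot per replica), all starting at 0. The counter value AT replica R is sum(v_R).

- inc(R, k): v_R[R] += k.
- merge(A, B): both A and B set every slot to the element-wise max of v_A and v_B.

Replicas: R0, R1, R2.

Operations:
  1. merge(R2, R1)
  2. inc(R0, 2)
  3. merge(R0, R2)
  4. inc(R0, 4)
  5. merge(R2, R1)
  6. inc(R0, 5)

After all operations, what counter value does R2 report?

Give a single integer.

Answer: 2

Derivation:
Op 1: merge R2<->R1 -> R2=(0,0,0) R1=(0,0,0)
Op 2: inc R0 by 2 -> R0=(2,0,0) value=2
Op 3: merge R0<->R2 -> R0=(2,0,0) R2=(2,0,0)
Op 4: inc R0 by 4 -> R0=(6,0,0) value=6
Op 5: merge R2<->R1 -> R2=(2,0,0) R1=(2,0,0)
Op 6: inc R0 by 5 -> R0=(11,0,0) value=11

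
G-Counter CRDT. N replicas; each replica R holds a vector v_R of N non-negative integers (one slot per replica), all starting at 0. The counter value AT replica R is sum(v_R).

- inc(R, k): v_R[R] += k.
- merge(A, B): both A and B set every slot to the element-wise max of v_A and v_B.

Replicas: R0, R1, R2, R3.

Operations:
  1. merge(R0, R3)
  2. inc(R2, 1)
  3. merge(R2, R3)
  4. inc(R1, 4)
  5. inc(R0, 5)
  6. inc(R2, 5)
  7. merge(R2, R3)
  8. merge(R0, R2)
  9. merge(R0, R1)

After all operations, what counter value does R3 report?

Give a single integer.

Op 1: merge R0<->R3 -> R0=(0,0,0,0) R3=(0,0,0,0)
Op 2: inc R2 by 1 -> R2=(0,0,1,0) value=1
Op 3: merge R2<->R3 -> R2=(0,0,1,0) R3=(0,0,1,0)
Op 4: inc R1 by 4 -> R1=(0,4,0,0) value=4
Op 5: inc R0 by 5 -> R0=(5,0,0,0) value=5
Op 6: inc R2 by 5 -> R2=(0,0,6,0) value=6
Op 7: merge R2<->R3 -> R2=(0,0,6,0) R3=(0,0,6,0)
Op 8: merge R0<->R2 -> R0=(5,0,6,0) R2=(5,0,6,0)
Op 9: merge R0<->R1 -> R0=(5,4,6,0) R1=(5,4,6,0)

Answer: 6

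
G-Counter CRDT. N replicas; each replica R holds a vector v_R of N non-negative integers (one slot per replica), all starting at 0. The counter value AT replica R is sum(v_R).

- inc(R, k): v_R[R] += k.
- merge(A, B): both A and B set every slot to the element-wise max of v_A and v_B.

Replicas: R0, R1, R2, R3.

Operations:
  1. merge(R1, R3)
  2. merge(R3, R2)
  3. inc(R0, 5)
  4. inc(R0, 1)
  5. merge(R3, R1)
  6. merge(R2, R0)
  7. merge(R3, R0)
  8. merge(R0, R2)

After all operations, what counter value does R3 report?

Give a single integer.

Op 1: merge R1<->R3 -> R1=(0,0,0,0) R3=(0,0,0,0)
Op 2: merge R3<->R2 -> R3=(0,0,0,0) R2=(0,0,0,0)
Op 3: inc R0 by 5 -> R0=(5,0,0,0) value=5
Op 4: inc R0 by 1 -> R0=(6,0,0,0) value=6
Op 5: merge R3<->R1 -> R3=(0,0,0,0) R1=(0,0,0,0)
Op 6: merge R2<->R0 -> R2=(6,0,0,0) R0=(6,0,0,0)
Op 7: merge R3<->R0 -> R3=(6,0,0,0) R0=(6,0,0,0)
Op 8: merge R0<->R2 -> R0=(6,0,0,0) R2=(6,0,0,0)

Answer: 6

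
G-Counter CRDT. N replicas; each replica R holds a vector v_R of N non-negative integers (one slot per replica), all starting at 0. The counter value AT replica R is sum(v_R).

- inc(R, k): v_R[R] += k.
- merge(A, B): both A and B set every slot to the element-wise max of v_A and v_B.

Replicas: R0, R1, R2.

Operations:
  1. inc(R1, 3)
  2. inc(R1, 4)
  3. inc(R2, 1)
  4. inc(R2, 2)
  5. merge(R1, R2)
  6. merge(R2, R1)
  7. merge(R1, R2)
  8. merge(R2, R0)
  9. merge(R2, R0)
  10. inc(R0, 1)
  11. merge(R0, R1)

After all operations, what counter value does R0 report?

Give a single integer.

Op 1: inc R1 by 3 -> R1=(0,3,0) value=3
Op 2: inc R1 by 4 -> R1=(0,7,0) value=7
Op 3: inc R2 by 1 -> R2=(0,0,1) value=1
Op 4: inc R2 by 2 -> R2=(0,0,3) value=3
Op 5: merge R1<->R2 -> R1=(0,7,3) R2=(0,7,3)
Op 6: merge R2<->R1 -> R2=(0,7,3) R1=(0,7,3)
Op 7: merge R1<->R2 -> R1=(0,7,3) R2=(0,7,3)
Op 8: merge R2<->R0 -> R2=(0,7,3) R0=(0,7,3)
Op 9: merge R2<->R0 -> R2=(0,7,3) R0=(0,7,3)
Op 10: inc R0 by 1 -> R0=(1,7,3) value=11
Op 11: merge R0<->R1 -> R0=(1,7,3) R1=(1,7,3)

Answer: 11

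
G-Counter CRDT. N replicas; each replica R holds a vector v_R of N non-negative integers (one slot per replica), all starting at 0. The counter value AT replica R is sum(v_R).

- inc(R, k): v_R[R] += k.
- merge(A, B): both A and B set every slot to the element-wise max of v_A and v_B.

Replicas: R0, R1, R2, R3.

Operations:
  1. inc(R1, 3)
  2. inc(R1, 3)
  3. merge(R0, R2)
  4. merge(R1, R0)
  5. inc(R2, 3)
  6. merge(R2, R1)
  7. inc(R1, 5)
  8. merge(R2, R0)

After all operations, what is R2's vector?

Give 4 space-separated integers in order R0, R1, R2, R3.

Answer: 0 6 3 0

Derivation:
Op 1: inc R1 by 3 -> R1=(0,3,0,0) value=3
Op 2: inc R1 by 3 -> R1=(0,6,0,0) value=6
Op 3: merge R0<->R2 -> R0=(0,0,0,0) R2=(0,0,0,0)
Op 4: merge R1<->R0 -> R1=(0,6,0,0) R0=(0,6,0,0)
Op 5: inc R2 by 3 -> R2=(0,0,3,0) value=3
Op 6: merge R2<->R1 -> R2=(0,6,3,0) R1=(0,6,3,0)
Op 7: inc R1 by 5 -> R1=(0,11,3,0) value=14
Op 8: merge R2<->R0 -> R2=(0,6,3,0) R0=(0,6,3,0)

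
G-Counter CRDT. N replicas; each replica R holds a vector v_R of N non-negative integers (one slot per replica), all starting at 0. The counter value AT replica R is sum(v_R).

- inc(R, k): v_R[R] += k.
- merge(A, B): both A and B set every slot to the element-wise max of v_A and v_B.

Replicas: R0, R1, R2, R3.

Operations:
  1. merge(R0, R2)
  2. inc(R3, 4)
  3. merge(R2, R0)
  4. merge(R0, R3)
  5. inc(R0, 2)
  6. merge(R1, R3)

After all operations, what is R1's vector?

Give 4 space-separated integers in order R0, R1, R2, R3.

Op 1: merge R0<->R2 -> R0=(0,0,0,0) R2=(0,0,0,0)
Op 2: inc R3 by 4 -> R3=(0,0,0,4) value=4
Op 3: merge R2<->R0 -> R2=(0,0,0,0) R0=(0,0,0,0)
Op 4: merge R0<->R3 -> R0=(0,0,0,4) R3=(0,0,0,4)
Op 5: inc R0 by 2 -> R0=(2,0,0,4) value=6
Op 6: merge R1<->R3 -> R1=(0,0,0,4) R3=(0,0,0,4)

Answer: 0 0 0 4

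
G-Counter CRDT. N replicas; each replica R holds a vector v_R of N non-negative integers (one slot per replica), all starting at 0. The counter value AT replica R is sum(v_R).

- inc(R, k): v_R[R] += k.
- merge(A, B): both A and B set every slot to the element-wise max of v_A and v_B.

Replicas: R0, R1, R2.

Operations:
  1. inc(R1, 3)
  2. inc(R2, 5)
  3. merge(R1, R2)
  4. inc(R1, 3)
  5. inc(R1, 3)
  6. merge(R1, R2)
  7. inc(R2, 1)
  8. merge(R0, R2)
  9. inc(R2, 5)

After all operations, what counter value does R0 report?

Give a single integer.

Op 1: inc R1 by 3 -> R1=(0,3,0) value=3
Op 2: inc R2 by 5 -> R2=(0,0,5) value=5
Op 3: merge R1<->R2 -> R1=(0,3,5) R2=(0,3,5)
Op 4: inc R1 by 3 -> R1=(0,6,5) value=11
Op 5: inc R1 by 3 -> R1=(0,9,5) value=14
Op 6: merge R1<->R2 -> R1=(0,9,5) R2=(0,9,5)
Op 7: inc R2 by 1 -> R2=(0,9,6) value=15
Op 8: merge R0<->R2 -> R0=(0,9,6) R2=(0,9,6)
Op 9: inc R2 by 5 -> R2=(0,9,11) value=20

Answer: 15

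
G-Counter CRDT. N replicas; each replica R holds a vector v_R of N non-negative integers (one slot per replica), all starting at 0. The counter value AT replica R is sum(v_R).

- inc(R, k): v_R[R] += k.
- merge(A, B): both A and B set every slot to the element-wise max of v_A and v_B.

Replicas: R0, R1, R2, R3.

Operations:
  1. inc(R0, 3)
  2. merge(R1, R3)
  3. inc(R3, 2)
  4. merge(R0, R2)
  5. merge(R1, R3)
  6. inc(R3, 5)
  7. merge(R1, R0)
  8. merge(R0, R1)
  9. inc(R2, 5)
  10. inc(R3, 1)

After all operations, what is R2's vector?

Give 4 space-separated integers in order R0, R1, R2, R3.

Answer: 3 0 5 0

Derivation:
Op 1: inc R0 by 3 -> R0=(3,0,0,0) value=3
Op 2: merge R1<->R3 -> R1=(0,0,0,0) R3=(0,0,0,0)
Op 3: inc R3 by 2 -> R3=(0,0,0,2) value=2
Op 4: merge R0<->R2 -> R0=(3,0,0,0) R2=(3,0,0,0)
Op 5: merge R1<->R3 -> R1=(0,0,0,2) R3=(0,0,0,2)
Op 6: inc R3 by 5 -> R3=(0,0,0,7) value=7
Op 7: merge R1<->R0 -> R1=(3,0,0,2) R0=(3,0,0,2)
Op 8: merge R0<->R1 -> R0=(3,0,0,2) R1=(3,0,0,2)
Op 9: inc R2 by 5 -> R2=(3,0,5,0) value=8
Op 10: inc R3 by 1 -> R3=(0,0,0,8) value=8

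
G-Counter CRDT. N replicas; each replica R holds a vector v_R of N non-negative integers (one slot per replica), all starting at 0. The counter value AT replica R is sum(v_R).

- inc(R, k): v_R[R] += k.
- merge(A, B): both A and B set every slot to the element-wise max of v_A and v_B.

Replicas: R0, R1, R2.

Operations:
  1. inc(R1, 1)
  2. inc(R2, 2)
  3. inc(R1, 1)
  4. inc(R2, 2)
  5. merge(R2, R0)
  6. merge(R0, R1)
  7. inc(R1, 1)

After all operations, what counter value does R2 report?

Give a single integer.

Op 1: inc R1 by 1 -> R1=(0,1,0) value=1
Op 2: inc R2 by 2 -> R2=(0,0,2) value=2
Op 3: inc R1 by 1 -> R1=(0,2,0) value=2
Op 4: inc R2 by 2 -> R2=(0,0,4) value=4
Op 5: merge R2<->R0 -> R2=(0,0,4) R0=(0,0,4)
Op 6: merge R0<->R1 -> R0=(0,2,4) R1=(0,2,4)
Op 7: inc R1 by 1 -> R1=(0,3,4) value=7

Answer: 4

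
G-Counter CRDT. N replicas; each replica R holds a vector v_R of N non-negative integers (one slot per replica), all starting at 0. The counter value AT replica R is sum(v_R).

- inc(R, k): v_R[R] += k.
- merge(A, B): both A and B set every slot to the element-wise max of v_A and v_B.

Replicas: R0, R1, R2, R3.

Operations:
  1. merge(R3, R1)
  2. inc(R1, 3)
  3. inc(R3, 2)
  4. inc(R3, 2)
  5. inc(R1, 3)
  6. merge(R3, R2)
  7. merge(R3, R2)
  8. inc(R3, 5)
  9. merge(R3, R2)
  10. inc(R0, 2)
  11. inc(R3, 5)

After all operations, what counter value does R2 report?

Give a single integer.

Op 1: merge R3<->R1 -> R3=(0,0,0,0) R1=(0,0,0,0)
Op 2: inc R1 by 3 -> R1=(0,3,0,0) value=3
Op 3: inc R3 by 2 -> R3=(0,0,0,2) value=2
Op 4: inc R3 by 2 -> R3=(0,0,0,4) value=4
Op 5: inc R1 by 3 -> R1=(0,6,0,0) value=6
Op 6: merge R3<->R2 -> R3=(0,0,0,4) R2=(0,0,0,4)
Op 7: merge R3<->R2 -> R3=(0,0,0,4) R2=(0,0,0,4)
Op 8: inc R3 by 5 -> R3=(0,0,0,9) value=9
Op 9: merge R3<->R2 -> R3=(0,0,0,9) R2=(0,0,0,9)
Op 10: inc R0 by 2 -> R0=(2,0,0,0) value=2
Op 11: inc R3 by 5 -> R3=(0,0,0,14) value=14

Answer: 9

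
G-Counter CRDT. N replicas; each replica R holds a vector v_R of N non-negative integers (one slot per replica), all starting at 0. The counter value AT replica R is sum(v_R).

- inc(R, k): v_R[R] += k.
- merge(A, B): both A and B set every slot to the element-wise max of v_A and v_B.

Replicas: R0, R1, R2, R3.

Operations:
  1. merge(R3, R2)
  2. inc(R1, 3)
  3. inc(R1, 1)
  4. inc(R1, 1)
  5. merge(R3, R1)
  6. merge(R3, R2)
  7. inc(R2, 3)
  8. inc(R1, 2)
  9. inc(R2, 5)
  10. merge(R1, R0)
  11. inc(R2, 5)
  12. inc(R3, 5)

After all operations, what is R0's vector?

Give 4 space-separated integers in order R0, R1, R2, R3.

Answer: 0 7 0 0

Derivation:
Op 1: merge R3<->R2 -> R3=(0,0,0,0) R2=(0,0,0,0)
Op 2: inc R1 by 3 -> R1=(0,3,0,0) value=3
Op 3: inc R1 by 1 -> R1=(0,4,0,0) value=4
Op 4: inc R1 by 1 -> R1=(0,5,0,0) value=5
Op 5: merge R3<->R1 -> R3=(0,5,0,0) R1=(0,5,0,0)
Op 6: merge R3<->R2 -> R3=(0,5,0,0) R2=(0,5,0,0)
Op 7: inc R2 by 3 -> R2=(0,5,3,0) value=8
Op 8: inc R1 by 2 -> R1=(0,7,0,0) value=7
Op 9: inc R2 by 5 -> R2=(0,5,8,0) value=13
Op 10: merge R1<->R0 -> R1=(0,7,0,0) R0=(0,7,0,0)
Op 11: inc R2 by 5 -> R2=(0,5,13,0) value=18
Op 12: inc R3 by 5 -> R3=(0,5,0,5) value=10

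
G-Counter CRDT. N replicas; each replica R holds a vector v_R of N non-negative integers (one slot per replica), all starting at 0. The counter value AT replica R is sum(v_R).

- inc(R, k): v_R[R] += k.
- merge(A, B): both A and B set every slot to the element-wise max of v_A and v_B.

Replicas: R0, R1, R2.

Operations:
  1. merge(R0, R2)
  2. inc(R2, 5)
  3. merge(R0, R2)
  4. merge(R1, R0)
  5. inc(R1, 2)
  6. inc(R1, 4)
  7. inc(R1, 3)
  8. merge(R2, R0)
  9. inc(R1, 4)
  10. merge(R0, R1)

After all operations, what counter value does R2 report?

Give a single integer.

Op 1: merge R0<->R2 -> R0=(0,0,0) R2=(0,0,0)
Op 2: inc R2 by 5 -> R2=(0,0,5) value=5
Op 3: merge R0<->R2 -> R0=(0,0,5) R2=(0,0,5)
Op 4: merge R1<->R0 -> R1=(0,0,5) R0=(0,0,5)
Op 5: inc R1 by 2 -> R1=(0,2,5) value=7
Op 6: inc R1 by 4 -> R1=(0,6,5) value=11
Op 7: inc R1 by 3 -> R1=(0,9,5) value=14
Op 8: merge R2<->R0 -> R2=(0,0,5) R0=(0,0,5)
Op 9: inc R1 by 4 -> R1=(0,13,5) value=18
Op 10: merge R0<->R1 -> R0=(0,13,5) R1=(0,13,5)

Answer: 5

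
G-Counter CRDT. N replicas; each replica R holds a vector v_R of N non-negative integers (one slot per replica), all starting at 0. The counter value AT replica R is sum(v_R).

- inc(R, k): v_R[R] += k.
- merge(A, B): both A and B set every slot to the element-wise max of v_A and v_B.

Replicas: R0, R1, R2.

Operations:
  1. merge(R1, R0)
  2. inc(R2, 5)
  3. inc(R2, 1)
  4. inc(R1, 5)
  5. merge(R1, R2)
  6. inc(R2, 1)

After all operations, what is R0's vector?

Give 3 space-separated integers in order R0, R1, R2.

Op 1: merge R1<->R0 -> R1=(0,0,0) R0=(0,0,0)
Op 2: inc R2 by 5 -> R2=(0,0,5) value=5
Op 3: inc R2 by 1 -> R2=(0,0,6) value=6
Op 4: inc R1 by 5 -> R1=(0,5,0) value=5
Op 5: merge R1<->R2 -> R1=(0,5,6) R2=(0,5,6)
Op 6: inc R2 by 1 -> R2=(0,5,7) value=12

Answer: 0 0 0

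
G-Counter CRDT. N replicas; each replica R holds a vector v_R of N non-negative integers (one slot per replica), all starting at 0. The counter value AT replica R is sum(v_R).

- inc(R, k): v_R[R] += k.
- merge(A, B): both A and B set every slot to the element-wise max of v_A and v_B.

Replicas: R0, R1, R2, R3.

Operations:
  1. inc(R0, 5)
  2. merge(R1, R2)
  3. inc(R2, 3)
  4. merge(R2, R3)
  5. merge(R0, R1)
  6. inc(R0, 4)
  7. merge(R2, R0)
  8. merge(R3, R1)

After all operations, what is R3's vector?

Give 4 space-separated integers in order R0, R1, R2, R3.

Op 1: inc R0 by 5 -> R0=(5,0,0,0) value=5
Op 2: merge R1<->R2 -> R1=(0,0,0,0) R2=(0,0,0,0)
Op 3: inc R2 by 3 -> R2=(0,0,3,0) value=3
Op 4: merge R2<->R3 -> R2=(0,0,3,0) R3=(0,0,3,0)
Op 5: merge R0<->R1 -> R0=(5,0,0,0) R1=(5,0,0,0)
Op 6: inc R0 by 4 -> R0=(9,0,0,0) value=9
Op 7: merge R2<->R0 -> R2=(9,0,3,0) R0=(9,0,3,0)
Op 8: merge R3<->R1 -> R3=(5,0,3,0) R1=(5,0,3,0)

Answer: 5 0 3 0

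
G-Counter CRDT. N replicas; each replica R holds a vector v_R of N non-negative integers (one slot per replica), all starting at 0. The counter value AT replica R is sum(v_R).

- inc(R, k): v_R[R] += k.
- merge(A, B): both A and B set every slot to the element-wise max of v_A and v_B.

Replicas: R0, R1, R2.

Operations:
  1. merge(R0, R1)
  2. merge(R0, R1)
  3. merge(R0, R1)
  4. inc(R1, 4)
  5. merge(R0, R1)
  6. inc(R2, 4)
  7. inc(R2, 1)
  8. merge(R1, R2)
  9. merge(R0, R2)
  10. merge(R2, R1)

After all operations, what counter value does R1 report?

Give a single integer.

Answer: 9

Derivation:
Op 1: merge R0<->R1 -> R0=(0,0,0) R1=(0,0,0)
Op 2: merge R0<->R1 -> R0=(0,0,0) R1=(0,0,0)
Op 3: merge R0<->R1 -> R0=(0,0,0) R1=(0,0,0)
Op 4: inc R1 by 4 -> R1=(0,4,0) value=4
Op 5: merge R0<->R1 -> R0=(0,4,0) R1=(0,4,0)
Op 6: inc R2 by 4 -> R2=(0,0,4) value=4
Op 7: inc R2 by 1 -> R2=(0,0,5) value=5
Op 8: merge R1<->R2 -> R1=(0,4,5) R2=(0,4,5)
Op 9: merge R0<->R2 -> R0=(0,4,5) R2=(0,4,5)
Op 10: merge R2<->R1 -> R2=(0,4,5) R1=(0,4,5)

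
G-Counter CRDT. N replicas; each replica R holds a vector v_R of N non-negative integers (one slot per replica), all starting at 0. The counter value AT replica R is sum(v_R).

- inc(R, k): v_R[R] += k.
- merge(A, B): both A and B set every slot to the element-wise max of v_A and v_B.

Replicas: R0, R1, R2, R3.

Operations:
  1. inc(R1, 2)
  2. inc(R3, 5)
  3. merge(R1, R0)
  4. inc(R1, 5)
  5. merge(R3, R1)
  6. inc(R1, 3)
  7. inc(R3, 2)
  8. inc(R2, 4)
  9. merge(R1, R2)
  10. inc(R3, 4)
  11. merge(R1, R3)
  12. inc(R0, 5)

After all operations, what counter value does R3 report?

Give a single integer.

Op 1: inc R1 by 2 -> R1=(0,2,0,0) value=2
Op 2: inc R3 by 5 -> R3=(0,0,0,5) value=5
Op 3: merge R1<->R0 -> R1=(0,2,0,0) R0=(0,2,0,0)
Op 4: inc R1 by 5 -> R1=(0,7,0,0) value=7
Op 5: merge R3<->R1 -> R3=(0,7,0,5) R1=(0,7,0,5)
Op 6: inc R1 by 3 -> R1=(0,10,0,5) value=15
Op 7: inc R3 by 2 -> R3=(0,7,0,7) value=14
Op 8: inc R2 by 4 -> R2=(0,0,4,0) value=4
Op 9: merge R1<->R2 -> R1=(0,10,4,5) R2=(0,10,4,5)
Op 10: inc R3 by 4 -> R3=(0,7,0,11) value=18
Op 11: merge R1<->R3 -> R1=(0,10,4,11) R3=(0,10,4,11)
Op 12: inc R0 by 5 -> R0=(5,2,0,0) value=7

Answer: 25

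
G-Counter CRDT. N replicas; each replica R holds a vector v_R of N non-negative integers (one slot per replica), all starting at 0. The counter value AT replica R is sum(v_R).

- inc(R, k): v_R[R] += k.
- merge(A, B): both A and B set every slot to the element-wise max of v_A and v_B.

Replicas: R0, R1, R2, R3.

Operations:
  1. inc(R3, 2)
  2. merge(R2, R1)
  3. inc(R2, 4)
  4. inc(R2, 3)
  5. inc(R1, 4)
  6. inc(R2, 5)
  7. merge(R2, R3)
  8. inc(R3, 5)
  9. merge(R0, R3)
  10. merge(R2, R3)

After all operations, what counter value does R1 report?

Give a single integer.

Answer: 4

Derivation:
Op 1: inc R3 by 2 -> R3=(0,0,0,2) value=2
Op 2: merge R2<->R1 -> R2=(0,0,0,0) R1=(0,0,0,0)
Op 3: inc R2 by 4 -> R2=(0,0,4,0) value=4
Op 4: inc R2 by 3 -> R2=(0,0,7,0) value=7
Op 5: inc R1 by 4 -> R1=(0,4,0,0) value=4
Op 6: inc R2 by 5 -> R2=(0,0,12,0) value=12
Op 7: merge R2<->R3 -> R2=(0,0,12,2) R3=(0,0,12,2)
Op 8: inc R3 by 5 -> R3=(0,0,12,7) value=19
Op 9: merge R0<->R3 -> R0=(0,0,12,7) R3=(0,0,12,7)
Op 10: merge R2<->R3 -> R2=(0,0,12,7) R3=(0,0,12,7)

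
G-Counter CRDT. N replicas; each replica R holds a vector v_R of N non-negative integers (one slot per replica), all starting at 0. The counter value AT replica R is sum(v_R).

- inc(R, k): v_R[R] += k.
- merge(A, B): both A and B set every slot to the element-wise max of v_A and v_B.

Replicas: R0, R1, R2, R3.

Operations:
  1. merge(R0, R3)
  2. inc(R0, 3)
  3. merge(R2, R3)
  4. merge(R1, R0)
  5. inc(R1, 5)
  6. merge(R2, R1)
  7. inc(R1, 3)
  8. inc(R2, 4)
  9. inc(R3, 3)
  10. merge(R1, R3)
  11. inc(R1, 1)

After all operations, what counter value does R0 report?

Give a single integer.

Op 1: merge R0<->R3 -> R0=(0,0,0,0) R3=(0,0,0,0)
Op 2: inc R0 by 3 -> R0=(3,0,0,0) value=3
Op 3: merge R2<->R3 -> R2=(0,0,0,0) R3=(0,0,0,0)
Op 4: merge R1<->R0 -> R1=(3,0,0,0) R0=(3,0,0,0)
Op 5: inc R1 by 5 -> R1=(3,5,0,0) value=8
Op 6: merge R2<->R1 -> R2=(3,5,0,0) R1=(3,5,0,0)
Op 7: inc R1 by 3 -> R1=(3,8,0,0) value=11
Op 8: inc R2 by 4 -> R2=(3,5,4,0) value=12
Op 9: inc R3 by 3 -> R3=(0,0,0,3) value=3
Op 10: merge R1<->R3 -> R1=(3,8,0,3) R3=(3,8,0,3)
Op 11: inc R1 by 1 -> R1=(3,9,0,3) value=15

Answer: 3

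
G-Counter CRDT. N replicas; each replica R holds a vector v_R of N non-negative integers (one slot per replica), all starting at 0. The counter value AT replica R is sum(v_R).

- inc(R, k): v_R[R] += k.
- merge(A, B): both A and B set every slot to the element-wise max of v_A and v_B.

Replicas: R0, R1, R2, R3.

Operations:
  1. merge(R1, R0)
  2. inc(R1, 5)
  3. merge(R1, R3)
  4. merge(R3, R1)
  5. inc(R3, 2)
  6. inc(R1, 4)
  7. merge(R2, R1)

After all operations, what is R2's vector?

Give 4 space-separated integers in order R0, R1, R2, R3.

Answer: 0 9 0 0

Derivation:
Op 1: merge R1<->R0 -> R1=(0,0,0,0) R0=(0,0,0,0)
Op 2: inc R1 by 5 -> R1=(0,5,0,0) value=5
Op 3: merge R1<->R3 -> R1=(0,5,0,0) R3=(0,5,0,0)
Op 4: merge R3<->R1 -> R3=(0,5,0,0) R1=(0,5,0,0)
Op 5: inc R3 by 2 -> R3=(0,5,0,2) value=7
Op 6: inc R1 by 4 -> R1=(0,9,0,0) value=9
Op 7: merge R2<->R1 -> R2=(0,9,0,0) R1=(0,9,0,0)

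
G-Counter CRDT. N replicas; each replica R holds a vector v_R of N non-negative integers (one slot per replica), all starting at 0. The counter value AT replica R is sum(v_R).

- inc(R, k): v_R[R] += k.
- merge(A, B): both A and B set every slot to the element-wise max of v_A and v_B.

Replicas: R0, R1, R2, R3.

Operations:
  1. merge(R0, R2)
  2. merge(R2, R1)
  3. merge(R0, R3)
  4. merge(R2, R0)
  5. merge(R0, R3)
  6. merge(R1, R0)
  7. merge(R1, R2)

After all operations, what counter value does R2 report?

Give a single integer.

Op 1: merge R0<->R2 -> R0=(0,0,0,0) R2=(0,0,0,0)
Op 2: merge R2<->R1 -> R2=(0,0,0,0) R1=(0,0,0,0)
Op 3: merge R0<->R3 -> R0=(0,0,0,0) R3=(0,0,0,0)
Op 4: merge R2<->R0 -> R2=(0,0,0,0) R0=(0,0,0,0)
Op 5: merge R0<->R3 -> R0=(0,0,0,0) R3=(0,0,0,0)
Op 6: merge R1<->R0 -> R1=(0,0,0,0) R0=(0,0,0,0)
Op 7: merge R1<->R2 -> R1=(0,0,0,0) R2=(0,0,0,0)

Answer: 0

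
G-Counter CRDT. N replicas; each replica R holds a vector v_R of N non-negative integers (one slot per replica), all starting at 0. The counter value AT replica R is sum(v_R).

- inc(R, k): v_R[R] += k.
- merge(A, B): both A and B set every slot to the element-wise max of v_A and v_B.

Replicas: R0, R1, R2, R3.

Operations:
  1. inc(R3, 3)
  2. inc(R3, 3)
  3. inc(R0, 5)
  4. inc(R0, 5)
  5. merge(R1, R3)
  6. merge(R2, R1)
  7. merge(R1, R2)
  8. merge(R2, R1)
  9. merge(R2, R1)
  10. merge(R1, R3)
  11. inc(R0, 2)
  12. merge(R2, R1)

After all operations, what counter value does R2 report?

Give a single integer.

Answer: 6

Derivation:
Op 1: inc R3 by 3 -> R3=(0,0,0,3) value=3
Op 2: inc R3 by 3 -> R3=(0,0,0,6) value=6
Op 3: inc R0 by 5 -> R0=(5,0,0,0) value=5
Op 4: inc R0 by 5 -> R0=(10,0,0,0) value=10
Op 5: merge R1<->R3 -> R1=(0,0,0,6) R3=(0,0,0,6)
Op 6: merge R2<->R1 -> R2=(0,0,0,6) R1=(0,0,0,6)
Op 7: merge R1<->R2 -> R1=(0,0,0,6) R2=(0,0,0,6)
Op 8: merge R2<->R1 -> R2=(0,0,0,6) R1=(0,0,0,6)
Op 9: merge R2<->R1 -> R2=(0,0,0,6) R1=(0,0,0,6)
Op 10: merge R1<->R3 -> R1=(0,0,0,6) R3=(0,0,0,6)
Op 11: inc R0 by 2 -> R0=(12,0,0,0) value=12
Op 12: merge R2<->R1 -> R2=(0,0,0,6) R1=(0,0,0,6)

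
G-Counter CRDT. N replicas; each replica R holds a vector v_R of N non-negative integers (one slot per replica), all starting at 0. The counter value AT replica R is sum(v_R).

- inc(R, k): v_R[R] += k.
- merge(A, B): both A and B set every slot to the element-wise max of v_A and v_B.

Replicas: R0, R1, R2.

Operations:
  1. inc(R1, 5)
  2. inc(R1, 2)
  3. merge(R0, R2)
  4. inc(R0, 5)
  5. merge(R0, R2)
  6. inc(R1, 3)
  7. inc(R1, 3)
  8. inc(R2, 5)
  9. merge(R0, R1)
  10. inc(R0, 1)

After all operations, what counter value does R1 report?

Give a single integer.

Op 1: inc R1 by 5 -> R1=(0,5,0) value=5
Op 2: inc R1 by 2 -> R1=(0,7,0) value=7
Op 3: merge R0<->R2 -> R0=(0,0,0) R2=(0,0,0)
Op 4: inc R0 by 5 -> R0=(5,0,0) value=5
Op 5: merge R0<->R2 -> R0=(5,0,0) R2=(5,0,0)
Op 6: inc R1 by 3 -> R1=(0,10,0) value=10
Op 7: inc R1 by 3 -> R1=(0,13,0) value=13
Op 8: inc R2 by 5 -> R2=(5,0,5) value=10
Op 9: merge R0<->R1 -> R0=(5,13,0) R1=(5,13,0)
Op 10: inc R0 by 1 -> R0=(6,13,0) value=19

Answer: 18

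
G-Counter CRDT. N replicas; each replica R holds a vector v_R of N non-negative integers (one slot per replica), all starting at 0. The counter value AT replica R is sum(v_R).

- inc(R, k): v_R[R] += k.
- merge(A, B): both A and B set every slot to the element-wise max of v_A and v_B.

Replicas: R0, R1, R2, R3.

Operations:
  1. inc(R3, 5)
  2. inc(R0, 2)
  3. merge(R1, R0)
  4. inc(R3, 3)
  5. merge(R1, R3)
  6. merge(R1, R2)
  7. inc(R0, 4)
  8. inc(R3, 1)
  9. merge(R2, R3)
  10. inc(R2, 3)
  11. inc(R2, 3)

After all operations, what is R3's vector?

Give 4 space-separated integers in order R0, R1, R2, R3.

Op 1: inc R3 by 5 -> R3=(0,0,0,5) value=5
Op 2: inc R0 by 2 -> R0=(2,0,0,0) value=2
Op 3: merge R1<->R0 -> R1=(2,0,0,0) R0=(2,0,0,0)
Op 4: inc R3 by 3 -> R3=(0,0,0,8) value=8
Op 5: merge R1<->R3 -> R1=(2,0,0,8) R3=(2,0,0,8)
Op 6: merge R1<->R2 -> R1=(2,0,0,8) R2=(2,0,0,8)
Op 7: inc R0 by 4 -> R0=(6,0,0,0) value=6
Op 8: inc R3 by 1 -> R3=(2,0,0,9) value=11
Op 9: merge R2<->R3 -> R2=(2,0,0,9) R3=(2,0,0,9)
Op 10: inc R2 by 3 -> R2=(2,0,3,9) value=14
Op 11: inc R2 by 3 -> R2=(2,0,6,9) value=17

Answer: 2 0 0 9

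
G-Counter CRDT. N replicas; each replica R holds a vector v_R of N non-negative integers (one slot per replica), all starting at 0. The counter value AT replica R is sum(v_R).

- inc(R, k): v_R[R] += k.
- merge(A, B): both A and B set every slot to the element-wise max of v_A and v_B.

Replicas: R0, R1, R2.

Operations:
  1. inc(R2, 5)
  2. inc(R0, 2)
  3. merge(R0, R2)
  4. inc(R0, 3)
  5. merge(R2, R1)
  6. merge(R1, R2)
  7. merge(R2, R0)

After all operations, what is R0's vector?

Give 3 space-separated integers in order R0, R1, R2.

Op 1: inc R2 by 5 -> R2=(0,0,5) value=5
Op 2: inc R0 by 2 -> R0=(2,0,0) value=2
Op 3: merge R0<->R2 -> R0=(2,0,5) R2=(2,0,5)
Op 4: inc R0 by 3 -> R0=(5,0,5) value=10
Op 5: merge R2<->R1 -> R2=(2,0,5) R1=(2,0,5)
Op 6: merge R1<->R2 -> R1=(2,0,5) R2=(2,0,5)
Op 7: merge R2<->R0 -> R2=(5,0,5) R0=(5,0,5)

Answer: 5 0 5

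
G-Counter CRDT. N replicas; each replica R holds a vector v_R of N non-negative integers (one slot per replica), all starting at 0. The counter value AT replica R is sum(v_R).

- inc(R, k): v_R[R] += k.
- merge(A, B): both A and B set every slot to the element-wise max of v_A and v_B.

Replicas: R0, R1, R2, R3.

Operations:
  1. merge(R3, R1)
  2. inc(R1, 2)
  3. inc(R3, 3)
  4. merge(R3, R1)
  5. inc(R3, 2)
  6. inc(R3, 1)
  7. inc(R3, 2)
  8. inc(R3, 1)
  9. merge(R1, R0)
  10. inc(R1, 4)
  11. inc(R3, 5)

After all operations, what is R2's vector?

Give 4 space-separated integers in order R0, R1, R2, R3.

Op 1: merge R3<->R1 -> R3=(0,0,0,0) R1=(0,0,0,0)
Op 2: inc R1 by 2 -> R1=(0,2,0,0) value=2
Op 3: inc R3 by 3 -> R3=(0,0,0,3) value=3
Op 4: merge R3<->R1 -> R3=(0,2,0,3) R1=(0,2,0,3)
Op 5: inc R3 by 2 -> R3=(0,2,0,5) value=7
Op 6: inc R3 by 1 -> R3=(0,2,0,6) value=8
Op 7: inc R3 by 2 -> R3=(0,2,0,8) value=10
Op 8: inc R3 by 1 -> R3=(0,2,0,9) value=11
Op 9: merge R1<->R0 -> R1=(0,2,0,3) R0=(0,2,0,3)
Op 10: inc R1 by 4 -> R1=(0,6,0,3) value=9
Op 11: inc R3 by 5 -> R3=(0,2,0,14) value=16

Answer: 0 0 0 0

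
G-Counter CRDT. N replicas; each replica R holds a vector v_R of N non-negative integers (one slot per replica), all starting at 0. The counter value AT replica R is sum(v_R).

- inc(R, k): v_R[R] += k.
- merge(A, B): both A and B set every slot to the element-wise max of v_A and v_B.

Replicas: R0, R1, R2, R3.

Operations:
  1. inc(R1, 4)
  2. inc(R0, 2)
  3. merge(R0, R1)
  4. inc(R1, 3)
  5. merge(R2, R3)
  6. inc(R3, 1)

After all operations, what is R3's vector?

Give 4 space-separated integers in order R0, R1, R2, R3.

Op 1: inc R1 by 4 -> R1=(0,4,0,0) value=4
Op 2: inc R0 by 2 -> R0=(2,0,0,0) value=2
Op 3: merge R0<->R1 -> R0=(2,4,0,0) R1=(2,4,0,0)
Op 4: inc R1 by 3 -> R1=(2,7,0,0) value=9
Op 5: merge R2<->R3 -> R2=(0,0,0,0) R3=(0,0,0,0)
Op 6: inc R3 by 1 -> R3=(0,0,0,1) value=1

Answer: 0 0 0 1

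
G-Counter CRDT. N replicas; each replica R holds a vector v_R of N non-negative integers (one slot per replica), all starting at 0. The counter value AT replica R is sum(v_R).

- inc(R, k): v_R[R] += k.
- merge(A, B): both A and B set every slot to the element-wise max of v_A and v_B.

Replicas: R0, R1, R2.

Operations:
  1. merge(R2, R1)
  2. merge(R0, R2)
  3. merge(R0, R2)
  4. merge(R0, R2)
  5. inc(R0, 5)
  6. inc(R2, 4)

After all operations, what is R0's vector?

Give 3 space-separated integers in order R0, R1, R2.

Answer: 5 0 0

Derivation:
Op 1: merge R2<->R1 -> R2=(0,0,0) R1=(0,0,0)
Op 2: merge R0<->R2 -> R0=(0,0,0) R2=(0,0,0)
Op 3: merge R0<->R2 -> R0=(0,0,0) R2=(0,0,0)
Op 4: merge R0<->R2 -> R0=(0,0,0) R2=(0,0,0)
Op 5: inc R0 by 5 -> R0=(5,0,0) value=5
Op 6: inc R2 by 4 -> R2=(0,0,4) value=4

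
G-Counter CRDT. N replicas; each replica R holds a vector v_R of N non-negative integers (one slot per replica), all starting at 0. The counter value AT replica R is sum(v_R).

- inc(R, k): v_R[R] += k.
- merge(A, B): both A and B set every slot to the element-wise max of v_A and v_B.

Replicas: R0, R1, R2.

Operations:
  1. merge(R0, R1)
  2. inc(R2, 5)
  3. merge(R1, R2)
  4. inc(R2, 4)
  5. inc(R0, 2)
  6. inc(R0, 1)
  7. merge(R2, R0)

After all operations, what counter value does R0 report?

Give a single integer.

Op 1: merge R0<->R1 -> R0=(0,0,0) R1=(0,0,0)
Op 2: inc R2 by 5 -> R2=(0,0,5) value=5
Op 3: merge R1<->R2 -> R1=(0,0,5) R2=(0,0,5)
Op 4: inc R2 by 4 -> R2=(0,0,9) value=9
Op 5: inc R0 by 2 -> R0=(2,0,0) value=2
Op 6: inc R0 by 1 -> R0=(3,0,0) value=3
Op 7: merge R2<->R0 -> R2=(3,0,9) R0=(3,0,9)

Answer: 12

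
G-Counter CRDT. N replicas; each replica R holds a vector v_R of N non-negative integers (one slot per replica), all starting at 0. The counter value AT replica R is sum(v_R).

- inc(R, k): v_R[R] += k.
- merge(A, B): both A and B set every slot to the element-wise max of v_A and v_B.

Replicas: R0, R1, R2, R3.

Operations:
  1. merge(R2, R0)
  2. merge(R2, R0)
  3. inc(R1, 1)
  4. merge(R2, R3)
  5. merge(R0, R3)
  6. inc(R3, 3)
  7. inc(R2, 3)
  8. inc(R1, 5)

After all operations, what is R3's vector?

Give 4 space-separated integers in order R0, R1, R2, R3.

Op 1: merge R2<->R0 -> R2=(0,0,0,0) R0=(0,0,0,0)
Op 2: merge R2<->R0 -> R2=(0,0,0,0) R0=(0,0,0,0)
Op 3: inc R1 by 1 -> R1=(0,1,0,0) value=1
Op 4: merge R2<->R3 -> R2=(0,0,0,0) R3=(0,0,0,0)
Op 5: merge R0<->R3 -> R0=(0,0,0,0) R3=(0,0,0,0)
Op 6: inc R3 by 3 -> R3=(0,0,0,3) value=3
Op 7: inc R2 by 3 -> R2=(0,0,3,0) value=3
Op 8: inc R1 by 5 -> R1=(0,6,0,0) value=6

Answer: 0 0 0 3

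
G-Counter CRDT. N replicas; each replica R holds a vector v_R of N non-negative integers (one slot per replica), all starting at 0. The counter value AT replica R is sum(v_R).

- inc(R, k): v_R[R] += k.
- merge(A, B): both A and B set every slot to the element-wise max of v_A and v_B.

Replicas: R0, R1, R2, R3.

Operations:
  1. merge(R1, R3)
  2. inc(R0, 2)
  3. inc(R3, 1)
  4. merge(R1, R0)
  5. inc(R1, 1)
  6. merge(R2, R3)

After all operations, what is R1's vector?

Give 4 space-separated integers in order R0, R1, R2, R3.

Op 1: merge R1<->R3 -> R1=(0,0,0,0) R3=(0,0,0,0)
Op 2: inc R0 by 2 -> R0=(2,0,0,0) value=2
Op 3: inc R3 by 1 -> R3=(0,0,0,1) value=1
Op 4: merge R1<->R0 -> R1=(2,0,0,0) R0=(2,0,0,0)
Op 5: inc R1 by 1 -> R1=(2,1,0,0) value=3
Op 6: merge R2<->R3 -> R2=(0,0,0,1) R3=(0,0,0,1)

Answer: 2 1 0 0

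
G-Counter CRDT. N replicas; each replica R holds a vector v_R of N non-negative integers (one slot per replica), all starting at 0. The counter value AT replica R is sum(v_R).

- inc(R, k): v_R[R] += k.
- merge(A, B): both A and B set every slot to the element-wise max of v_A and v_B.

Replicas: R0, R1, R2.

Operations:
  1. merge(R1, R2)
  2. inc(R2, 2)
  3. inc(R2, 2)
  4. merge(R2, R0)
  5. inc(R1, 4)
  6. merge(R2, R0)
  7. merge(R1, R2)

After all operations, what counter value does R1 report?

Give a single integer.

Op 1: merge R1<->R2 -> R1=(0,0,0) R2=(0,0,0)
Op 2: inc R2 by 2 -> R2=(0,0,2) value=2
Op 3: inc R2 by 2 -> R2=(0,0,4) value=4
Op 4: merge R2<->R0 -> R2=(0,0,4) R0=(0,0,4)
Op 5: inc R1 by 4 -> R1=(0,4,0) value=4
Op 6: merge R2<->R0 -> R2=(0,0,4) R0=(0,0,4)
Op 7: merge R1<->R2 -> R1=(0,4,4) R2=(0,4,4)

Answer: 8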